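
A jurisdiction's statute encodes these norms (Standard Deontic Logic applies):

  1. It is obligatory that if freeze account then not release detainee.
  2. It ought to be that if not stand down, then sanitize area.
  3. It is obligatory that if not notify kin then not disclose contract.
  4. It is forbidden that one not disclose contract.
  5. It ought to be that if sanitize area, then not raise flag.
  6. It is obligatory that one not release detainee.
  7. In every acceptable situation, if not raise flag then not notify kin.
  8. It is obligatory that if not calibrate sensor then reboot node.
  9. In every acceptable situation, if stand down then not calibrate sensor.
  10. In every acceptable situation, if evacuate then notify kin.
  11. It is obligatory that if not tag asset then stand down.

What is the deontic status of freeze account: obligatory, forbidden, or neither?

Neither

Premise 1 is O(freeze_account → ¬release_detainee); even if O(¬release_detainee) held, inferring O(freeze_account) would be affirming the consequent — invalid.
No premise or chain of K-axiom applications forces O(freeze_account), and none forces O(¬freeze_account). So freeze_account is neither obligatory nor forbidden under these norms.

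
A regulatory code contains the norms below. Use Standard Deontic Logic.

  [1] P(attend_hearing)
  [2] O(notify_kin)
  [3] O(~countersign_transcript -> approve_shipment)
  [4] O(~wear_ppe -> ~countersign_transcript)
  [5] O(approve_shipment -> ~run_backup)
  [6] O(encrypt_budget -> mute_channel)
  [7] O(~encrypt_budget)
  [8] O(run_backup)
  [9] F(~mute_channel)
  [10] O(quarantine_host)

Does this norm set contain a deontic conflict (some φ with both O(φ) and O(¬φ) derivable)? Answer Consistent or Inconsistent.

Premise 6 is O(encrypt_budget -> mute_channel); even if O(mute_channel) held, inferring O(encrypt_budget) would be affirming the consequent — invalid.
So O(encrypt_budget) is not derivable, and the apparent clash with O(~encrypt_budget) does not arise.
A world satisfying every obligation exists (e.g. approve_shipment=false, attend_hearing=false, countersign_transcript=true, encrypt_budget=false, mute_channel=true, notify_kin=true, quarantine_host=true, run_backup=true, wear_ppe=true); no atom is both obligatory and forbidden, so the set is consistent.

Consistent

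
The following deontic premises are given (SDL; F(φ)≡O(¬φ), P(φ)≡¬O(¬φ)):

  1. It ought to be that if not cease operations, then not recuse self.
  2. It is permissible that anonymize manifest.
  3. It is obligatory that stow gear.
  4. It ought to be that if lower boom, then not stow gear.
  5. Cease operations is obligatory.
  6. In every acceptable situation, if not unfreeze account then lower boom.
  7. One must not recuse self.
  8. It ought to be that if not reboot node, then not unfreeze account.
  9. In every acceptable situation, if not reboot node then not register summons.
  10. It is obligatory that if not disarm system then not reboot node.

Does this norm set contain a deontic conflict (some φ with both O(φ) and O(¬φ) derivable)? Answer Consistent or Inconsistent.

Consistent

Premise 1 is O(¬cease_operations → ¬recuse_self); even if O(¬recuse_self) held, inferring O(¬cease_operations) would be affirming the consequent — invalid.
So O(¬cease_operations) is not derivable, and the apparent clash with O(cease_operations) does not arise.
A world satisfying every obligation exists (e.g. anonymize_manifest=false, cease_operations=true, disarm_system=true, lower_boom=false, reboot_node=true, recuse_self=false, register_summons=false, stow_gear=true, unfreeze_account=true); no atom is both obligatory and forbidden, so the set is consistent.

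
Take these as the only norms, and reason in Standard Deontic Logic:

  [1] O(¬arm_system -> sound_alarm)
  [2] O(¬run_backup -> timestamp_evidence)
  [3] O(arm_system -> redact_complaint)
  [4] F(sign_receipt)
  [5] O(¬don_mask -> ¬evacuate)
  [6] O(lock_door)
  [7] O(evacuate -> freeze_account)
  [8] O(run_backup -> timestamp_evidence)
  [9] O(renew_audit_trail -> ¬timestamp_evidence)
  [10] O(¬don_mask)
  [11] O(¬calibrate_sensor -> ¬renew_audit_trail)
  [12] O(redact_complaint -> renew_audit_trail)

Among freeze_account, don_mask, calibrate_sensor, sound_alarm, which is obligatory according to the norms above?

sound_alarm

By case analysis on run_backup: premise 8 gives O(run_backup -> timestamp_evidence) and premise 2 gives O(¬run_backup -> timestamp_evidence), so O(timestamp_evidence) either way.
The contrapositive of premise 9 (O(renew_audit_trail -> ¬timestamp_evidence)) is O(timestamp_evidence -> ¬renew_audit_trail), and O(timestamp_evidence) is already established, so O(¬renew_audit_trail).
The contrapositive of premise 12 (O(redact_complaint -> renew_audit_trail)) is O(¬renew_audit_trail -> ¬redact_complaint), and O(¬renew_audit_trail) is already established, so O(¬redact_complaint).
The contrapositive of premise 3 (O(arm_system -> redact_complaint)) is O(¬redact_complaint -> ¬arm_system), and O(¬redact_complaint) is already established, so O(¬arm_system).
Applying K to premise 1 (O(¬arm_system -> sound_alarm)) and O(¬arm_system) yields O(sound_alarm).
So O(sound_alarm) holds — sound_alarm is obligatory. None of the other listed options is made obligatory by any chain of premises.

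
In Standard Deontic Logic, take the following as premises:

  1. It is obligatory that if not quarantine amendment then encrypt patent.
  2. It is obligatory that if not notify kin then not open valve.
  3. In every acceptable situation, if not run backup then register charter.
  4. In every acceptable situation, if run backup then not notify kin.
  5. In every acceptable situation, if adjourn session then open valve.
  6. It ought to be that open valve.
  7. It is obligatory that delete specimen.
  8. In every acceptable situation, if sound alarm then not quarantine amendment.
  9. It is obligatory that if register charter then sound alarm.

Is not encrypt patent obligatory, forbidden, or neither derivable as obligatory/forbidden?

Forbidden

Premise 6 gives O(open_valve).
Premise 2, O(¬notify_kin → ¬open_valve), contraposes to O(open_valve → notify_kin); with O(open_valve) we get O(notify_kin).
Premise 4 is O(run_backup → ¬notify_kin); contrapositively O(notify_kin → ¬run_backup). Since O(notify_kin) holds, K gives O(¬run_backup).
From O(¬run_backup) and premise 3, O(¬run_backup → register_charter), we obtain O(register_charter).
With premise 9, O(register_charter → sound_alarm), the K-axiom yields O(sound_alarm).
With premise 8, O(sound_alarm → ¬quarantine_amendment), the K-axiom yields O(¬quarantine_amendment).
Premise 1 is O(¬quarantine_amendment → encrypt_patent); since O(¬quarantine_amendment), deontic closure gives O(encrypt_patent).
Premises 5, 7 do not contribute to this derivation.
Thus O(encrypt_patent), which is F(¬encrypt_patent): ¬encrypt_patent is forbidden.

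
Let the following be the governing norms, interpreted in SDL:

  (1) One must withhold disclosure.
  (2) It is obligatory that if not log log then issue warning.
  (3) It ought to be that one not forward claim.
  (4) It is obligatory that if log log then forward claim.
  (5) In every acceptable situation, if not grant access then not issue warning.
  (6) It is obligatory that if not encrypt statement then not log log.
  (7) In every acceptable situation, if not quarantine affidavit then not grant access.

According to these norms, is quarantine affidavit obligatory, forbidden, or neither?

Obligatory

Premise 3 gives O(¬forward_claim).
Premise 4 is O(log_log → forward_claim); contrapositively O(¬forward_claim → ¬log_log). Since O(¬forward_claim) holds, K gives O(¬log_log).
From O(¬log_log) and premise 2, O(¬log_log → issue_warning), we obtain O(issue_warning).
Premise 5 is O(¬grant_access → ¬issue_warning); contrapositively O(issue_warning → grant_access). Since O(issue_warning) holds, K gives O(grant_access).
The contrapositive of premise 7 (O(¬quarantine_affidavit → ¬grant_access)) is O(grant_access → quarantine_affidavit), and O(grant_access) is already established, so O(quarantine_affidavit).
Premises 1, 6 do not contribute to this derivation.
Hence quarantine_affidavit is obligatory.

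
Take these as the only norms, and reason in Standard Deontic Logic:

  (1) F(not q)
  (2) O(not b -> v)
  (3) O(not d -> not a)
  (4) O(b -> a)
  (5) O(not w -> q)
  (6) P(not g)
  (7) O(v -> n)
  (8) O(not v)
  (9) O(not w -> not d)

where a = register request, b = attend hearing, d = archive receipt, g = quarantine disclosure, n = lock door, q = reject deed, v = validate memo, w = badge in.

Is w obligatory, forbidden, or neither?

Obligatory

From premise 8 we have O(not v).
Premise 2, O(not b -> v), contraposes to O(not v -> b); with O(not v) we get O(b).
With premise 4, O(b -> a), the K-axiom yields O(a).
Premise 3 is O(not d -> not a); contrapositively O(a -> d). Since O(a) holds, K gives O(d).
The contrapositive of premise 9 (O(not w -> not d)) is O(d -> w), and O(d) is already established, so O(w).
Premises 1, 5, 6, 7 do not contribute to this derivation.
Hence w is obligatory.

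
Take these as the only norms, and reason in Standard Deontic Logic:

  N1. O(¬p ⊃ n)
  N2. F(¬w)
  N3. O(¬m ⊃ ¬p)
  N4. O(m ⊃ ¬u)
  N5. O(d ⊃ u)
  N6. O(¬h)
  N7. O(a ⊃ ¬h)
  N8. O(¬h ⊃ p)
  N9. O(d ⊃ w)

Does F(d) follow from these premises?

Premise 6 gives O(¬h).
With premise 8, O(¬h ⊃ p), the K-axiom yields O(p).
The contrapositive of premise 3 (O(¬m ⊃ ¬p)) is O(p ⊃ m), and O(p) is already established, so O(m).
Applying K to premise 4 (O(m ⊃ ¬u)) and O(m) yields O(¬u).
The contrapositive of premise 5 (O(d ⊃ u)) is O(¬u ⊃ ¬d), and O(¬u) is already established, so O(¬d).
Premises 1, 2, 7, 9 do not contribute to this derivation.
So O(¬d) holds, i.e. F(d). The claim follows.

Yes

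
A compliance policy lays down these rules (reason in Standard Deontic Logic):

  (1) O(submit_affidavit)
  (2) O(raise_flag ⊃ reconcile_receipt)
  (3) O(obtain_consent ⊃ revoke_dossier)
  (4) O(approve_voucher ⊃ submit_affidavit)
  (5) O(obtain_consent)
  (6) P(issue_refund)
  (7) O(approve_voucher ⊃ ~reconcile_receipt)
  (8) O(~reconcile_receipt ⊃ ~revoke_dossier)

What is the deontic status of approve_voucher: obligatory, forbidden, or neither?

Premise 5 states O(obtain_consent) outright.
With premise 3, O(obtain_consent ⊃ revoke_dossier), the K-axiom yields O(revoke_dossier).
Premise 8 is O(~reconcile_receipt ⊃ ~revoke_dossier); contrapositively O(revoke_dossier ⊃ reconcile_receipt). Since O(revoke_dossier) holds, K gives O(reconcile_receipt).
Premise 7 is O(approve_voucher ⊃ ~reconcile_receipt); contrapositively O(reconcile_receipt ⊃ ~approve_voucher). Since O(reconcile_receipt) holds, K gives O(~approve_voucher).
Premises 1, 2, 4, 6 do not contribute to this derivation.
Thus O(~approve_voucher), which is F(approve_voucher): approve_voucher is forbidden.

Forbidden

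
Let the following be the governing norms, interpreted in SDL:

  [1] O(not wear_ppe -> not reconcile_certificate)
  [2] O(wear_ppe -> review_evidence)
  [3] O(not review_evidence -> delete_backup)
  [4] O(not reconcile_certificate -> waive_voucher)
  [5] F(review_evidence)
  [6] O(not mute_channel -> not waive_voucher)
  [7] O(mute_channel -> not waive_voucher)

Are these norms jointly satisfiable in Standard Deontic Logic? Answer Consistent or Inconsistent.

Premises 7 and 6 cover both cases: O(mute_channel -> not waive_voucher) and O(not mute_channel -> not waive_voucher). Since mute_channel ∨ not mute_channel is a tautology, O(not waive_voucher) follows.
The contrapositive of premise 4 (O(not reconcile_certificate -> waive_voucher)) is O(not waive_voucher -> reconcile_certificate), and O(not waive_voucher) is already established, so O(reconcile_certificate).
Premise 1 is O(not wear_ppe -> not reconcile_certificate); contrapositively O(reconcile_certificate -> wear_ppe). Since O(reconcile_certificate) holds, K gives O(wear_ppe).
Applying K to premise 2 (O(wear_ppe -> review_evidence)) and O(wear_ppe) yields O(review_evidence).
Yet premise 5 is F(review_evidence), i.e. O(not review_evidence).
We now have both O(review_evidence) and O(not review_evidence) — review_evidence is simultaneously obligatory and forbidden, violating the D-axiom.

Inconsistent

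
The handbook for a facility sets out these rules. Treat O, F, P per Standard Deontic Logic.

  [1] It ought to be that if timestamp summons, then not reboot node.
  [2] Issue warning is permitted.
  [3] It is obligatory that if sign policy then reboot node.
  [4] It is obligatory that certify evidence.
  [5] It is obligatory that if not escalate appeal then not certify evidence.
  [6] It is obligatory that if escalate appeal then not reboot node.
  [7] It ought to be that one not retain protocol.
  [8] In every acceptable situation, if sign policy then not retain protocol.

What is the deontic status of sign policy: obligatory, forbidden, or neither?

Premise 4 states O(certify_evidence) outright.
The contrapositive of premise 5 (O(¬escalate_appeal → ¬certify_evidence)) is O(certify_evidence → escalate_appeal), and O(certify_evidence) is already established, so O(escalate_appeal).
Applying K to premise 6 (O(escalate_appeal → ¬reboot_node)) and O(escalate_appeal) yields O(¬reboot_node).
Premise 3, O(sign_policy → reboot_node), contraposes to O(¬reboot_node → ¬sign_policy); with O(¬reboot_node) we get O(¬sign_policy).
Premises 1, 2, 7, 8 do not contribute to this derivation.
Thus O(¬sign_policy), which is F(sign_policy): sign_policy is forbidden.

Forbidden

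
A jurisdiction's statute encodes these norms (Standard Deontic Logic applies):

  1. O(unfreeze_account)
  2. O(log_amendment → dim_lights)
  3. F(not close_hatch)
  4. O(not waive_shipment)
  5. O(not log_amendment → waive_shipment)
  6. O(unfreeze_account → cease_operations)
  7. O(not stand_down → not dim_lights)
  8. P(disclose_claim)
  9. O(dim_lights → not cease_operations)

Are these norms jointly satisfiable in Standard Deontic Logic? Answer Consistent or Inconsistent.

Inconsistent

Premise 1 states O(unfreeze_account) outright.
With premise 6, O(unfreeze_account → cease_operations), the K-axiom yields O(cease_operations).
Premise 9 is O(dim_lights → not cease_operations); contrapositively O(cease_operations → not dim_lights). Since O(cease_operations) holds, K gives O(not dim_lights).
Premise 2, O(log_amendment → dim_lights), contraposes to O(not dim_lights → not log_amendment); with O(not dim_lights) we get O(not log_amendment).
Premise 5 is O(not log_amendment → waive_shipment); since O(not log_amendment), deontic closure gives O(waive_shipment).
But premise 4 directly asserts O(not waive_shipment).
We now have both O(waive_shipment) and O(not waive_shipment) — waive_shipment is simultaneously obligatory and forbidden, violating the D-axiom.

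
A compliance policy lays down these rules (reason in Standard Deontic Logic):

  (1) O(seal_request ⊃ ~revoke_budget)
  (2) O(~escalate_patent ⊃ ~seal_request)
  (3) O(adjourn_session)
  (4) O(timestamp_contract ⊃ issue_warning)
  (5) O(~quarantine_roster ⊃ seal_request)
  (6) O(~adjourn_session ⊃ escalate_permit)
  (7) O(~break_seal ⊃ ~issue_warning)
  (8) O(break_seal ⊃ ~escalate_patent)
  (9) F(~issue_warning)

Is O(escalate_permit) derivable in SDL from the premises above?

Premise 6 is O(~adjourn_session ⊃ escalate_permit), but O(~adjourn_session) is not derivable from the premises, so it does not yield O(escalate_permit).
No other premise forces O(escalate_permit). An ideal world satisfying every premise can still have escalate_permit false, so O(escalate_permit) is not derivable.

No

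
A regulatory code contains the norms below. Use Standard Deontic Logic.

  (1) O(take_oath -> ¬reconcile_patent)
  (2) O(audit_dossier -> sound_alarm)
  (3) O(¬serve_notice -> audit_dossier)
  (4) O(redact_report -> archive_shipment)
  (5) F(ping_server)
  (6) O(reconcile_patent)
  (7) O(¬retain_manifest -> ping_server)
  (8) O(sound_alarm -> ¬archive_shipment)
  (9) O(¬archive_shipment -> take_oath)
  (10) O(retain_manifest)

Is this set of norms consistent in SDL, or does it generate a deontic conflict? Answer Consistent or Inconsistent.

Premise 7 is O(¬retain_manifest -> ping_server), but O(¬retain_manifest) is not derivable from the premises, so it does not yield O(ping_server).
So O(ping_server) is not derivable, and the apparent clash with O(¬ping_server) does not arise.
A world satisfying every obligation exists (e.g. archive_shipment=true, audit_dossier=false, ping_server=false, reconcile_patent=true, redact_report=false, retain_manifest=true, serve_notice=true, sound_alarm=false, take_oath=false); no atom is both obligatory and forbidden, so the set is consistent.

Consistent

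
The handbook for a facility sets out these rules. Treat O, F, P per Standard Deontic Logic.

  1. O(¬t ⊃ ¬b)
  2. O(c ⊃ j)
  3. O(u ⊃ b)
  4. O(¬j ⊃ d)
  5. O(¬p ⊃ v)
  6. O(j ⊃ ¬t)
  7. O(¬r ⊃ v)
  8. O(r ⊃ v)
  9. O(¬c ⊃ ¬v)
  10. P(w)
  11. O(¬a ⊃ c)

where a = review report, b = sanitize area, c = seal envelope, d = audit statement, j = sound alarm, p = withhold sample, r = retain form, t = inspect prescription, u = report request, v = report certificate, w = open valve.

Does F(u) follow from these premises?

By case analysis on r: premise 8 gives O(r ⊃ v) and premise 7 gives O(¬r ⊃ v), so O(v) either way.
Premise 9, O(¬c ⊃ ¬v), contraposes to O(v ⊃ c); with O(v) we get O(c).
From O(c) and premise 2, O(c ⊃ j), we obtain O(j).
From O(j) and premise 6, O(j ⊃ ¬t), we obtain O(¬t).
With premise 1, O(¬t ⊃ ¬b), the K-axiom yields O(¬b).
Premise 3 is O(u ⊃ b); contrapositively O(¬b ⊃ ¬u). Since O(¬b) holds, K gives O(¬u).
Premises 4, 5, 10, 11 do not contribute to this derivation.
So O(¬u) holds, i.e. F(u). The claim follows.

Yes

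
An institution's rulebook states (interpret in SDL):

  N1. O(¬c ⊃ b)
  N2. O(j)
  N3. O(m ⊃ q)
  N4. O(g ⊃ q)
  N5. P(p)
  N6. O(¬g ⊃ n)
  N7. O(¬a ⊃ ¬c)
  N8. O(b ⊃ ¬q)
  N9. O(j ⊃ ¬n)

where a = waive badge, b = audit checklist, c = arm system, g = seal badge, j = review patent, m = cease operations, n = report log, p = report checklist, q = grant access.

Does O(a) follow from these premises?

Yes

From premise 2 we have O(j).
Premise 9 is O(j ⊃ ¬n); since O(j), deontic closure gives O(¬n).
Premise 6, O(¬g ⊃ n), contraposes to O(¬n ⊃ g); with O(¬n) we get O(g).
Premise 4 is O(g ⊃ q); since O(g), deontic closure gives O(q).
Premise 8, O(b ⊃ ¬q), contraposes to O(q ⊃ ¬b); with O(q) we get O(¬b).
The contrapositive of premise 1 (O(¬c ⊃ b)) is O(¬b ⊃ c), and O(¬b) is already established, so O(c).
Premise 7, O(¬a ⊃ ¬c), contraposes to O(c ⊃ a); with O(c) we get O(a).
Premises 3, 5 do not contribute to this derivation.
So O(a) follows.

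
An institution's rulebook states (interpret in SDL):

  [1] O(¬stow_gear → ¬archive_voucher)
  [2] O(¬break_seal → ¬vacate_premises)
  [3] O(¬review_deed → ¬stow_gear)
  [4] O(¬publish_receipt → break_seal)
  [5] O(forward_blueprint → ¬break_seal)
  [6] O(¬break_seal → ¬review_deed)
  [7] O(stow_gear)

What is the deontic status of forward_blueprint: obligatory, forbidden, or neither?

Premise 7 gives O(stow_gear).
The contrapositive of premise 3 (O(¬review_deed → ¬stow_gear)) is O(stow_gear → review_deed), and O(stow_gear) is already established, so O(review_deed).
The contrapositive of premise 6 (O(¬break_seal → ¬review_deed)) is O(review_deed → break_seal), and O(review_deed) is already established, so O(break_seal).
Premise 5 is O(forward_blueprint → ¬break_seal); contrapositively O(break_seal → ¬forward_blueprint). Since O(break_seal) holds, K gives O(¬forward_blueprint).
Premises 1, 2, 4 do not contribute to this derivation.
Thus O(¬forward_blueprint), which is F(forward_blueprint): forward_blueprint is forbidden.

Forbidden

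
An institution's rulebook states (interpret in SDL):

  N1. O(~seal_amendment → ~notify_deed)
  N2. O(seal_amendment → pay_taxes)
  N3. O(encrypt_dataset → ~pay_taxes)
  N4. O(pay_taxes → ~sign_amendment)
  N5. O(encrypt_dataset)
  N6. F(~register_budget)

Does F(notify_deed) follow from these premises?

Premise 5 states O(encrypt_dataset) outright.
Applying K to premise 3 (O(encrypt_dataset → ~pay_taxes)) and O(encrypt_dataset) yields O(~pay_taxes).
The contrapositive of premise 2 (O(seal_amendment → pay_taxes)) is O(~pay_taxes → ~seal_amendment), and O(~pay_taxes) is already established, so O(~seal_amendment).
Applying K to premise 1 (O(~seal_amendment → ~notify_deed)) and O(~seal_amendment) yields O(~notify_deed).
Premises 4, 6 do not contribute to this derivation.
So O(~notify_deed) holds, i.e. F(notify_deed). The claim follows.

Yes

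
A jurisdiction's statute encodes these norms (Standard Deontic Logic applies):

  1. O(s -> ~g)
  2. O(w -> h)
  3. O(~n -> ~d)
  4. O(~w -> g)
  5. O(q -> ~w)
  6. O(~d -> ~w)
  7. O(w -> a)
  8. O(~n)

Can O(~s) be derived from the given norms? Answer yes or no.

Premise 8 gives O(~n).
From O(~n) and premise 3, O(~n -> ~d), we obtain O(~d).
Applying K to premise 6 (O(~d -> ~w)) and O(~d) yields O(~w).
From O(~w) and premise 4, O(~w -> g), we obtain O(g).
The contrapositive of premise 1 (O(s -> ~g)) is O(g -> ~s), and O(g) is already established, so O(~s).
Premises 2, 5, 7 do not contribute to this derivation.
So O(~s) follows.

Yes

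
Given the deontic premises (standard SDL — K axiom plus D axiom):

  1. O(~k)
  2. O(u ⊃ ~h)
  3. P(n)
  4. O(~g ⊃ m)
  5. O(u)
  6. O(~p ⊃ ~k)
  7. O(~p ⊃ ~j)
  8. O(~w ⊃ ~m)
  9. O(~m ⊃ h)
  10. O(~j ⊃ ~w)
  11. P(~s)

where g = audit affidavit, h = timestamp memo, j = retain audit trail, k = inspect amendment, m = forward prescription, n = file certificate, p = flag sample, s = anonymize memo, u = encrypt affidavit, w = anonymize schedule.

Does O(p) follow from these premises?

Yes

Premise 5 gives O(u).
From O(u) and premise 2, O(u ⊃ ~h), we obtain O(~h).
Premise 9 is O(~m ⊃ h); contrapositively O(~h ⊃ m). Since O(~h) holds, K gives O(m).
The contrapositive of premise 8 (O(~w ⊃ ~m)) is O(m ⊃ w), and O(m) is already established, so O(w).
The contrapositive of premise 10 (O(~j ⊃ ~w)) is O(w ⊃ j), and O(w) is already established, so O(j).
Premise 7, O(~p ⊃ ~j), contraposes to O(j ⊃ p); with O(j) we get O(p).
Premises 1, 3, 4, 6, 11 do not contribute to this derivation.
So O(p) follows.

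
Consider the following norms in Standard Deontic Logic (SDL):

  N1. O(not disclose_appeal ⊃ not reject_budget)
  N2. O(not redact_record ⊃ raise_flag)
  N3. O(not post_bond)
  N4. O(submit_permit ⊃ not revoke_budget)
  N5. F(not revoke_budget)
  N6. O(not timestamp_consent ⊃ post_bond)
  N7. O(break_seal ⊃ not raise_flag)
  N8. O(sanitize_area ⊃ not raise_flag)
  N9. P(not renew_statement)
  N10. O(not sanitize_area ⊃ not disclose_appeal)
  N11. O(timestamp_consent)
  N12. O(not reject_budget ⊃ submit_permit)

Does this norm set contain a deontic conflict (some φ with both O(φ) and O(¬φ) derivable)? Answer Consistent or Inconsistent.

Premise 6 is O(not timestamp_consent ⊃ post_bond), but O(not timestamp_consent) is not derivable from the premises, so it does not yield O(post_bond).
So O(post_bond) is not derivable, and the apparent clash with O(not post_bond) does not arise.
A world satisfying every obligation exists (e.g. break_seal=false, disclose_appeal=true, post_bond=false, raise_flag=false, redact_record=true, reject_budget=true, renew_statement=false, revoke_budget=true, sanitize_area=true, submit_permit=false, timestamp_consent=true); no atom is both obligatory and forbidden, so the set is consistent.

Consistent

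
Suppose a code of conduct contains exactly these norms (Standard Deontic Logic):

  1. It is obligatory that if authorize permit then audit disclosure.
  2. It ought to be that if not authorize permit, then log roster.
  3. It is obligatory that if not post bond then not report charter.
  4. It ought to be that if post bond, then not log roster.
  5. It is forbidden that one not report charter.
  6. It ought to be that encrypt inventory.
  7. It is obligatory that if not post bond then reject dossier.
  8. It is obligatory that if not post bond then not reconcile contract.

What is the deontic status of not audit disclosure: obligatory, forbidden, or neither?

Premise 5 is F(¬report_charter), i.e. O(report_charter).
Premise 3, O(¬post_bond → ¬report_charter), contraposes to O(report_charter → post_bond); with O(report_charter) we get O(post_bond).
From O(post_bond) and premise 4, O(post_bond → ¬log_roster), we obtain O(¬log_roster).
Premise 2, O(¬authorize_permit → log_roster), contraposes to O(¬log_roster → authorize_permit); with O(¬log_roster) we get O(authorize_permit).
Premise 1 is O(authorize_permit → audit_disclosure); since O(authorize_permit), deontic closure gives O(audit_disclosure).
Premises 6, 7, 8 do not contribute to this derivation.
Thus O(audit_disclosure), which is F(¬audit_disclosure): ¬audit_disclosure is forbidden.

Forbidden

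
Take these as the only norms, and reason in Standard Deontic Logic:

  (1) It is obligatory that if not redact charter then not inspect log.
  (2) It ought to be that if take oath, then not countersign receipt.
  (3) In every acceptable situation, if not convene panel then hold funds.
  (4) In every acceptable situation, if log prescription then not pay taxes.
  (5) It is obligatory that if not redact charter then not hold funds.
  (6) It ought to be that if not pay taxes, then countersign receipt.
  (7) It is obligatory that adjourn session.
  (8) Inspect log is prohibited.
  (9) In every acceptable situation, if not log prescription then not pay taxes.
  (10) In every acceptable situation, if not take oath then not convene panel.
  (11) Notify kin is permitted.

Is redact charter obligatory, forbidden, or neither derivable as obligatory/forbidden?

Obligatory

By case analysis on log_prescription: premise 4 gives O(log_prescription → ¬pay_taxes) and premise 9 gives O(¬log_prescription → ¬pay_taxes), so O(¬pay_taxes) either way.
From O(¬pay_taxes) and premise 6, O(¬pay_taxes → countersign_receipt), we obtain O(countersign_receipt).
Premise 2, O(take_oath → ¬countersign_receipt), contraposes to O(countersign_receipt → ¬take_oath); with O(countersign_receipt) we get O(¬take_oath).
Applying K to premise 10 (O(¬take_oath → ¬convene_panel)) and O(¬take_oath) yields O(¬convene_panel).
From O(¬convene_panel) and premise 3, O(¬convene_panel → hold_funds), we obtain O(hold_funds).
The contrapositive of premise 5 (O(¬redact_charter → ¬hold_funds)) is O(hold_funds → redact_charter), and O(hold_funds) is already established, so O(redact_charter).
Premises 1, 7, 8, 11 do not contribute to this derivation.
Hence redact_charter is obligatory.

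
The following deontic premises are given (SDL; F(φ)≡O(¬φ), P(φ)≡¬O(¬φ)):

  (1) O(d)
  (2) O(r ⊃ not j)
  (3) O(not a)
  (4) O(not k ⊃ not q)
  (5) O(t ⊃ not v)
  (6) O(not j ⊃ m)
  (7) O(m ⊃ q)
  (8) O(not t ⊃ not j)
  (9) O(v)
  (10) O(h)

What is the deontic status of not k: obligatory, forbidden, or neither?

Forbidden

Premise 9 gives O(v).
Premise 5 is O(t ⊃ not v); contrapositively O(v ⊃ not t). Since O(v) holds, K gives O(not t).
From O(not t) and premise 8, O(not t ⊃ not j), we obtain O(not j).
Applying K to premise 6 (O(not j ⊃ m)) and O(not j) yields O(m).
From O(m) and premise 7, O(m ⊃ q), we obtain O(q).
Premise 4, O(not k ⊃ not q), contraposes to O(q ⊃ k); with O(q) we get O(k).
Premises 1, 2, 3, 10 do not contribute to this derivation.
Thus O(k), which is F(not k): not k is forbidden.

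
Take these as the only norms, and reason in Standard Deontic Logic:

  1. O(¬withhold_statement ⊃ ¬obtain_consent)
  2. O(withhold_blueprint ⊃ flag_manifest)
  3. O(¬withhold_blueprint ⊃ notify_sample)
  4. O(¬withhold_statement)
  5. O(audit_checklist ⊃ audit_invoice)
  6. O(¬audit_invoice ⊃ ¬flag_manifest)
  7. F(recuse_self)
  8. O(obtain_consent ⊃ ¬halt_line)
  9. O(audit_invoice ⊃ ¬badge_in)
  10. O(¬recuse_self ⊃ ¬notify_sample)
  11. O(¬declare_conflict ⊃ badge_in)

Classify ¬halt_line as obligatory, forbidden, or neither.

Neither

Premise 8 is O(obtain_consent ⊃ ¬halt_line), but O(obtain_consent) is not derivable from the premises, so it does not yield O(¬halt_line).
No premise or chain of K-axiom applications forces O(¬halt_line), and none forces O(halt_line). So ¬halt_line is neither obligatory nor forbidden under these norms.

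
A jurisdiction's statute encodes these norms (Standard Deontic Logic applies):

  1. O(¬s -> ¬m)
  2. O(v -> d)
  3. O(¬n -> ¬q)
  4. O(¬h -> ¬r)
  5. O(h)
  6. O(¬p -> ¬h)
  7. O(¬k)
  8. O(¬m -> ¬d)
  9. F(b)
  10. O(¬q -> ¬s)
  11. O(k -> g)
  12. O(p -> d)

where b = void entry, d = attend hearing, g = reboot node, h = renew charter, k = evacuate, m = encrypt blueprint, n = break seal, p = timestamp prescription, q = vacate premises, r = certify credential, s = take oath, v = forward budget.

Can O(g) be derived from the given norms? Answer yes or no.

No

Premise 11 is O(k -> g), but O(k) is not derivable from the premises, so it does not yield O(g).
No other premise forces O(g). An ideal world satisfying every premise can still have g false, so O(g) is not derivable.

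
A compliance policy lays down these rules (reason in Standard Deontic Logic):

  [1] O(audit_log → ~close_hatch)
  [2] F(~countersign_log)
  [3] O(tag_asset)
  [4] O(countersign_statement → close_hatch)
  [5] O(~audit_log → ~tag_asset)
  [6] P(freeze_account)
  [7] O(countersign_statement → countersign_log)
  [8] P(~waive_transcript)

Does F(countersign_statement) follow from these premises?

Yes

Premise 3 gives O(tag_asset).
Premise 5, O(~audit_log → ~tag_asset), contraposes to O(tag_asset → audit_log); with O(tag_asset) we get O(audit_log).
Applying K to premise 1 (O(audit_log → ~close_hatch)) and O(audit_log) yields O(~close_hatch).
The contrapositive of premise 4 (O(countersign_statement → close_hatch)) is O(~close_hatch → ~countersign_statement), and O(~close_hatch) is already established, so O(~countersign_statement).
Premises 2, 6, 7, 8 do not contribute to this derivation.
So O(~countersign_statement) holds, i.e. F(countersign_statement). The claim follows.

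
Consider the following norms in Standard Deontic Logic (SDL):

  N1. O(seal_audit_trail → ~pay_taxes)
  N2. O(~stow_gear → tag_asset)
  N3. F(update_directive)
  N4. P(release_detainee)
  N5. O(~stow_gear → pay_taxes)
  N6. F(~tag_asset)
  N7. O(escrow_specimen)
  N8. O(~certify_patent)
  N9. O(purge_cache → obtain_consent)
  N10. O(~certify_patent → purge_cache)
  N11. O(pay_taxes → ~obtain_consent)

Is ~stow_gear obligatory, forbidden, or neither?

Forbidden

From premise 8 we have O(~certify_patent).
Applying K to premise 10 (O(~certify_patent → purge_cache)) and O(~certify_patent) yields O(purge_cache).
With premise 9, O(purge_cache → obtain_consent), the K-axiom yields O(obtain_consent).
Premise 11 is O(pay_taxes → ~obtain_consent); contrapositively O(obtain_consent → ~pay_taxes). Since O(obtain_consent) holds, K gives O(~pay_taxes).
Premise 5 is O(~stow_gear → pay_taxes); contrapositively O(~pay_taxes → stow_gear). Since O(~pay_taxes) holds, K gives O(stow_gear).
Premises 1, 2, 3, 4, 6, 7 do not contribute to this derivation.
Thus O(stow_gear), which is F(~stow_gear): ~stow_gear is forbidden.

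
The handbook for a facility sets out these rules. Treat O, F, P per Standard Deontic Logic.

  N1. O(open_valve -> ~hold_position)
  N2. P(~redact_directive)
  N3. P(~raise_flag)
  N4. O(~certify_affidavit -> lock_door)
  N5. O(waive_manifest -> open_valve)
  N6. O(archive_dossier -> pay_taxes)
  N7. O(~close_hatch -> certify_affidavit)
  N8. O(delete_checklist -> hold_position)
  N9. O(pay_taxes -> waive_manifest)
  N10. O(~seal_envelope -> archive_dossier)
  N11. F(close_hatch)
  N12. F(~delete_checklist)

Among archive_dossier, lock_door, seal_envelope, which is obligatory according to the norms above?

Premise 12 is F(~delete_checklist), i.e. O(delete_checklist).
Applying K to premise 8 (O(delete_checklist -> hold_position)) and O(delete_checklist) yields O(hold_position).
The contrapositive of premise 1 (O(open_valve -> ~hold_position)) is O(hold_position -> ~open_valve), and O(hold_position) is already established, so O(~open_valve).
Premise 5, O(waive_manifest -> open_valve), contraposes to O(~open_valve -> ~waive_manifest); with O(~open_valve) we get O(~waive_manifest).
Premise 9 is O(pay_taxes -> waive_manifest); contrapositively O(~waive_manifest -> ~pay_taxes). Since O(~waive_manifest) holds, K gives O(~pay_taxes).
Premise 6, O(archive_dossier -> pay_taxes), contraposes to O(~pay_taxes -> ~archive_dossier); with O(~pay_taxes) we get O(~archive_dossier).
The contrapositive of premise 10 (O(~seal_envelope -> archive_dossier)) is O(~archive_dossier -> seal_envelope), and O(~archive_dossier) is already established, so O(seal_envelope).
So O(seal_envelope) holds — seal_envelope is obligatory. None of the other listed options is made obligatory by any chain of premises.

seal_envelope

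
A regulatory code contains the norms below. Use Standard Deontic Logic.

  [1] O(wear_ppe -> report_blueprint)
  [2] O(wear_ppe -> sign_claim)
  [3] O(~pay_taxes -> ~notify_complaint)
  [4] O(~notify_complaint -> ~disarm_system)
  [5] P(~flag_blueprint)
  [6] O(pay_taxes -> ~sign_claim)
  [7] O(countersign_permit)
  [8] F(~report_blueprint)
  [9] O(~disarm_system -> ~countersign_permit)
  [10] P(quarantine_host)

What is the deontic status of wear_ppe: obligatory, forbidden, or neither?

Forbidden

Premise 7 gives O(countersign_permit).
Premise 9, O(~disarm_system -> ~countersign_permit), contraposes to O(countersign_permit -> disarm_system); with O(countersign_permit) we get O(disarm_system).
Premise 4, O(~notify_complaint -> ~disarm_system), contraposes to O(disarm_system -> notify_complaint); with O(disarm_system) we get O(notify_complaint).
Premise 3, O(~pay_taxes -> ~notify_complaint), contraposes to O(notify_complaint -> pay_taxes); with O(notify_complaint) we get O(pay_taxes).
Premise 6 is O(pay_taxes -> ~sign_claim); since O(pay_taxes), deontic closure gives O(~sign_claim).
Premise 2 is O(wear_ppe -> sign_claim); contrapositively O(~sign_claim -> ~wear_ppe). Since O(~sign_claim) holds, K gives O(~wear_ppe).
Premises 1, 5, 8, 10 do not contribute to this derivation.
Thus O(~wear_ppe), which is F(wear_ppe): wear_ppe is forbidden.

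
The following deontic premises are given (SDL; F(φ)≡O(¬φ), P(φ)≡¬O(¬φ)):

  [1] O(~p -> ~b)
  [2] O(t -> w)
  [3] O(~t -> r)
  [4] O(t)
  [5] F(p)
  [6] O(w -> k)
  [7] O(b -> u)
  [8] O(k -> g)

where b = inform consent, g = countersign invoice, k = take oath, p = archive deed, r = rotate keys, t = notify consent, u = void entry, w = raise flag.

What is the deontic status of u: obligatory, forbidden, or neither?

Premise 7 is O(b -> u), but O(b) is not derivable from the premises, so it does not yield O(u).
No premise or chain of K-axiom applications forces O(u), and none forces O(~u). So u is neither obligatory nor forbidden under these norms.

Neither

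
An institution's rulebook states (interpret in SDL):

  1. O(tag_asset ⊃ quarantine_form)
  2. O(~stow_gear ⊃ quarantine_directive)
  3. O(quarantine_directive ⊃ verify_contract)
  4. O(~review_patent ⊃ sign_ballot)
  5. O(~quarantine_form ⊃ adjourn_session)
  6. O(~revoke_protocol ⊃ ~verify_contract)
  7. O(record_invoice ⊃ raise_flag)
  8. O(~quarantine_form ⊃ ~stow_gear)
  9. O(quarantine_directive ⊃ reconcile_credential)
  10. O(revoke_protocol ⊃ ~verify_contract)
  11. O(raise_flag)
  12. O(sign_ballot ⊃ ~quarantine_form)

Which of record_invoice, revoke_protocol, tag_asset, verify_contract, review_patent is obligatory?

Premises 6 and 10 cover both cases: O(~revoke_protocol ⊃ ~verify_contract) and O(revoke_protocol ⊃ ~verify_contract). Since ~revoke_protocol ∨ revoke_protocol is a tautology, O(~verify_contract) follows.
The contrapositive of premise 3 (O(quarantine_directive ⊃ verify_contract)) is O(~verify_contract ⊃ ~quarantine_directive), and O(~verify_contract) is already established, so O(~quarantine_directive).
Premise 2, O(~stow_gear ⊃ quarantine_directive), contraposes to O(~quarantine_directive ⊃ stow_gear); with O(~quarantine_directive) we get O(stow_gear).
Premise 8 is O(~quarantine_form ⊃ ~stow_gear); contrapositively O(stow_gear ⊃ quarantine_form). Since O(stow_gear) holds, K gives O(quarantine_form).
Premise 12, O(sign_ballot ⊃ ~quarantine_form), contraposes to O(quarantine_form ⊃ ~sign_ballot); with O(quarantine_form) we get O(~sign_ballot).
Premise 4 is O(~review_patent ⊃ sign_ballot); contrapositively O(~sign_ballot ⊃ review_patent). Since O(~sign_ballot) holds, K gives O(review_patent).
So O(review_patent) holds — review_patent is obligatory. None of the other listed options is made obligatory by any chain of premises.

review_patent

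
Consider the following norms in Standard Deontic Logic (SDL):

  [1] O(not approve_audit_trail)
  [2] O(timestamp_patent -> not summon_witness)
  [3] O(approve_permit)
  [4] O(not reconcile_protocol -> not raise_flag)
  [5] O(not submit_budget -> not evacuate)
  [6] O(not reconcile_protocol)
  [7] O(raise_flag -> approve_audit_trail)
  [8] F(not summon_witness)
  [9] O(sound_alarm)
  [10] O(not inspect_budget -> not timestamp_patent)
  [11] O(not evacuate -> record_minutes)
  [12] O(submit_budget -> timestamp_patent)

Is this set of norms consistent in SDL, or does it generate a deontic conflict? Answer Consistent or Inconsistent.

Premise 7 is O(raise_flag -> approve_audit_trail), but O(raise_flag) is not derivable from the premises, so it does not yield O(approve_audit_trail).
So O(approve_audit_trail) is not derivable, and the apparent clash with O(not approve_audit_trail) does not arise.
A world satisfying every obligation exists (e.g. approve_audit_trail=false, approve_permit=true, evacuate=false, inspect_budget=false, raise_flag=false, reconcile_protocol=false, record_minutes=true, sound_alarm=true, submit_budget=false, summon_witness=true, timestamp_patent=false); no atom is both obligatory and forbidden, so the set is consistent.

Consistent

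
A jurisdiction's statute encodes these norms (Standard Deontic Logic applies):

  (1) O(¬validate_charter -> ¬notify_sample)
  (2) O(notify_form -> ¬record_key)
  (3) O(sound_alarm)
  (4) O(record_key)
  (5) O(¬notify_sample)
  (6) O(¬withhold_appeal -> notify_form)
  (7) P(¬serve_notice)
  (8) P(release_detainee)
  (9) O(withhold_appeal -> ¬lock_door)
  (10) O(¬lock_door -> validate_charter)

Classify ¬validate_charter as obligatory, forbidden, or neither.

Forbidden

Premise 4 states O(record_key) outright.
Premise 2 is O(notify_form -> ¬record_key); contrapositively O(record_key -> ¬notify_form). Since O(record_key) holds, K gives O(¬notify_form).
Premise 6, O(¬withhold_appeal -> notify_form), contraposes to O(¬notify_form -> withhold_appeal); with O(¬notify_form) we get O(withhold_appeal).
Premise 9 is O(withhold_appeal -> ¬lock_door); since O(withhold_appeal), deontic closure gives O(¬lock_door).
Premise 10 is O(¬lock_door -> validate_charter); since O(¬lock_door), deontic closure gives O(validate_charter).
Premises 1, 3, 5, 7, 8 do not contribute to this derivation.
Thus O(validate_charter), which is F(¬validate_charter): ¬validate_charter is forbidden.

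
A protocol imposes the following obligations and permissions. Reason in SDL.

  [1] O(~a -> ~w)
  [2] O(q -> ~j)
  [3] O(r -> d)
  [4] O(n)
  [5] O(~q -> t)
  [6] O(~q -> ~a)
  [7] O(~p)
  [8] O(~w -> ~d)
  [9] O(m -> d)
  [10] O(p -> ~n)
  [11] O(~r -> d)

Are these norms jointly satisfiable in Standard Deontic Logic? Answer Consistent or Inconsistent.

Premise 10 is O(p -> ~n), but O(p) is not derivable from the premises, so it does not yield O(~n).
So O(~n) is not derivable, and the apparent clash with O(n) does not arise.
A world satisfying every obligation exists (e.g. a=true, d=true, j=false, m=false, n=true, p=false, q=true, r=false, t=false, w=true); no atom is both obligatory and forbidden, so the set is consistent.

Consistent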